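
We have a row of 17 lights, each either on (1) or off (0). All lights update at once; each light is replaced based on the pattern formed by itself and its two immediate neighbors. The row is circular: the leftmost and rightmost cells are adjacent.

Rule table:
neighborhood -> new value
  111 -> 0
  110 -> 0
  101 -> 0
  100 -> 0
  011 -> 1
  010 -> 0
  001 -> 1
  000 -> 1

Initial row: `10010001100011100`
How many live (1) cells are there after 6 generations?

00100111001110001
01001100011000110
10011001110011100
00110011000110001
01100110011100110
11001100110001100
count of 1: 8

8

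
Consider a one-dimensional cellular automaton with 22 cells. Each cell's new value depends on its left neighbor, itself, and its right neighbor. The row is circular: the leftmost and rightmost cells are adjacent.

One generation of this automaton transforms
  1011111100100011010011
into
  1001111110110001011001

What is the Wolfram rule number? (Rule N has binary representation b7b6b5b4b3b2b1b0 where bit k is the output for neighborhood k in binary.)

position 3: 111 → 1  (bit 7 = 1)
position 0: 110 → 1  (bit 6 = 1)
position 1: 101 → 0  (bit 5 = 0)
position 8: 100 → 1  (bit 4 = 1)
position 2: 011 → 0  (bit 3 = 0)
position 10: 010 → 1  (bit 2 = 1)
position 9: 001 → 0  (bit 1 = 0)
position 12: 000 → 0  (bit 0 = 0)
bits b7..b0 = 11010100 = 212

212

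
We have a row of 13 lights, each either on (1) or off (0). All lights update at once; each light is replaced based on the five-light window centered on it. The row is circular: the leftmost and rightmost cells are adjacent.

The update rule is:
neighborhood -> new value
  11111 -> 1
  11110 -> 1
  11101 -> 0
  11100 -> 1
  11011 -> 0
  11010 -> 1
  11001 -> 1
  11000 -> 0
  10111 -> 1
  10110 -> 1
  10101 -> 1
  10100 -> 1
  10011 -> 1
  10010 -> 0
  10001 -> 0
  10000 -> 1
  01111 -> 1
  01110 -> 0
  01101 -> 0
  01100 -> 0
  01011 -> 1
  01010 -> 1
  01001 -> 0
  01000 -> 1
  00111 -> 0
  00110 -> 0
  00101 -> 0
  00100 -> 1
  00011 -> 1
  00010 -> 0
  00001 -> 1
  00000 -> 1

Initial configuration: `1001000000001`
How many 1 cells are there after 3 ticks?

0101111111110
0011111111111
1101111111111
count of 1: 12

12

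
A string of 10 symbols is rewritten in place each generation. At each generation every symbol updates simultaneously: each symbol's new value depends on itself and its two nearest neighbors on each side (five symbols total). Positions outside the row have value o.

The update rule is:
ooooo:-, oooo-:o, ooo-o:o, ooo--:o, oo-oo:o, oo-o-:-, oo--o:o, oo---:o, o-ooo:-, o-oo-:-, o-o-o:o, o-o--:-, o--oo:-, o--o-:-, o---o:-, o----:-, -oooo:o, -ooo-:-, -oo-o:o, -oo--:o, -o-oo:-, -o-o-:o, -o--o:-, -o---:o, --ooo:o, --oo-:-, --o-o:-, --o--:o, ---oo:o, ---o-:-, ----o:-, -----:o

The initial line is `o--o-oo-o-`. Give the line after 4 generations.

generation 1: oo----o-o-
generation 2: ooo----oo-
generation 3: -ooo--o-oo
generation 4: o--oo----o

o--oo----o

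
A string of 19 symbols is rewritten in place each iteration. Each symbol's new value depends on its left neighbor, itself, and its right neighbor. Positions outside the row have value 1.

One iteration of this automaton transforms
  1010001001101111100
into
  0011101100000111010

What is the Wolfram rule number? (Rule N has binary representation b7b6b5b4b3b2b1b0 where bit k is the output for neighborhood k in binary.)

149

position 13: 111 → 1  (bit 7 = 1)
position 0: 110 → 0  (bit 6 = 0)
position 1: 101 → 0  (bit 5 = 0)
position 3: 100 → 1  (bit 4 = 1)
position 9: 011 → 0  (bit 3 = 0)
position 2: 010 → 1  (bit 2 = 1)
position 5: 001 → 0  (bit 1 = 0)
position 4: 000 → 1  (bit 0 = 1)
bits b7..b0 = 10010101 = 149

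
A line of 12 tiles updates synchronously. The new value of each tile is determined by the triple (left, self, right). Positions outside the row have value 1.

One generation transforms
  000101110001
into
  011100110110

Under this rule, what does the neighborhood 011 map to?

0

At position 5 the neighborhood is 011; the next row has 0 there.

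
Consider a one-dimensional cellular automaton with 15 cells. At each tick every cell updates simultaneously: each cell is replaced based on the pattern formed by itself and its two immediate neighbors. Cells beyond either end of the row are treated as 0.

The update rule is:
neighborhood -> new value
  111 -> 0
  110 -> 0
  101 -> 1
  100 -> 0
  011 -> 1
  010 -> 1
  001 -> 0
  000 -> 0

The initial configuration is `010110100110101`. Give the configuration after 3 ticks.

010010000100000

011101100101111
010011000111000
010010000100000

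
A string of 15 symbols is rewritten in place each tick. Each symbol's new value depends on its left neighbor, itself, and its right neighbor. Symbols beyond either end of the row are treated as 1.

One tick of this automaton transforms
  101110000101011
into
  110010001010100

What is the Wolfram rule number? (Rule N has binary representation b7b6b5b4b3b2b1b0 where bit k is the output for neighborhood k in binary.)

position 3: 111 → 0  (bit 7 = 0)
position 0: 110 → 1  (bit 6 = 1)
position 1: 101 → 1  (bit 5 = 1)
position 5: 100 → 0  (bit 4 = 0)
position 2: 011 → 0  (bit 3 = 0)
position 9: 010 → 0  (bit 2 = 0)
position 8: 001 → 1  (bit 1 = 1)
position 6: 000 → 0  (bit 0 = 0)
bits b7..b0 = 01100010 = 98

98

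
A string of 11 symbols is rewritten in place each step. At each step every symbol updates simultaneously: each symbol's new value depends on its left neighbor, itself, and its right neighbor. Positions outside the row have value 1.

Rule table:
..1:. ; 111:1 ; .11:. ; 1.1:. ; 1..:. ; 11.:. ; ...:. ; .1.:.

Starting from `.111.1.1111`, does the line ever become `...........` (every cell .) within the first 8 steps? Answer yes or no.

yes

..1.....111
.........11
..........1
...........
all cells are . at step 4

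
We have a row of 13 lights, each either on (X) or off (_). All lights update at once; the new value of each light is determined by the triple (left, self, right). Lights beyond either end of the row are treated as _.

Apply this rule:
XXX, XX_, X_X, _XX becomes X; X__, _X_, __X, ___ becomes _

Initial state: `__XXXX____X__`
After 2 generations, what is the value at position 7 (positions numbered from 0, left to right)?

_

generation 1: __XXXX_______
generation 2: __XXXX_______
position 7 holds _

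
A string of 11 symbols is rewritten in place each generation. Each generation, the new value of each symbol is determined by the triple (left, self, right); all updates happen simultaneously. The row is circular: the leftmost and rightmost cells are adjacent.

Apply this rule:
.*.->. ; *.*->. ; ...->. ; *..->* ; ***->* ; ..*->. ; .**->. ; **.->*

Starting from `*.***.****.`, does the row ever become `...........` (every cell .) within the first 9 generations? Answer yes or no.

generation 1: ...**..***.
generation 2: ....**..***
generation 3: *....**..**
generation 4: **....**..*
generation 5: ***....**..
generation 6: .***....**.
generation 7: ..***....**
generation 8: *..***....*
generation 9: **..***....
generation 9 is **..***...., still not uniform .

no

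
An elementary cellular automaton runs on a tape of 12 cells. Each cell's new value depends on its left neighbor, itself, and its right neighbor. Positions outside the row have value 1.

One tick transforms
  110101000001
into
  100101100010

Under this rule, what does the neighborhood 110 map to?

At position 1 the neighborhood is 110; the next row has 0 there.

0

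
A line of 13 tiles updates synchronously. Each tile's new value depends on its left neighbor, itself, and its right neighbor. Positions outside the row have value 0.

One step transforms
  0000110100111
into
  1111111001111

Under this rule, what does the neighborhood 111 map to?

At position 11 the neighborhood is 111; the next row has 1 there.

1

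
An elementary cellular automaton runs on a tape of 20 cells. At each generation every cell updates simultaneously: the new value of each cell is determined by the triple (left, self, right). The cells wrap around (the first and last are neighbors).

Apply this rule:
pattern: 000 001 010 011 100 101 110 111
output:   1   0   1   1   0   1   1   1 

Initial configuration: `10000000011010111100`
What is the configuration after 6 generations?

10111111011111111100
11111111111111111100
11111111111111111100  (fixed point — unchanged through generation 6)

11111111111111111100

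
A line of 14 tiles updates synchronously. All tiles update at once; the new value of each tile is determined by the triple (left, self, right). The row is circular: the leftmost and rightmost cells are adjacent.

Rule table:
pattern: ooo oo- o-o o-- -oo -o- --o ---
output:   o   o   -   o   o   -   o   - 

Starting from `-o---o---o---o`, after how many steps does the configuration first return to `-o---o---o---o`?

--o-o-o-o-o-o-
-o-----------o
--o---------o-
-o-o-------o-o
----o-----o---
---o-o---o-o--
--o---o-o---o-
-o-o-o---o-o-o
------o-o-----
-----o---o----
----o-o-o-o---
---o-------o--
--o-o-----o-o-
-o---o---o---o

14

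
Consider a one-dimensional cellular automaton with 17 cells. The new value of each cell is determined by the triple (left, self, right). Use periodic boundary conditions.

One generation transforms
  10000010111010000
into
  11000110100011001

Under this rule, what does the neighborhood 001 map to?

1

At position 5 the neighborhood is 001; the next row has 1 there.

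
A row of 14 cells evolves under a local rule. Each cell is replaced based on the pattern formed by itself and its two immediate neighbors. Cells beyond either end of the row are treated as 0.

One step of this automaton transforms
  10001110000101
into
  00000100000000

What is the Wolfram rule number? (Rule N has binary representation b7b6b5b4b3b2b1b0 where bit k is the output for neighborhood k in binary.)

128

position 5: 111 → 1  (bit 7 = 1)
position 6: 110 → 0  (bit 6 = 0)
position 12: 101 → 0  (bit 5 = 0)
position 1: 100 → 0  (bit 4 = 0)
position 4: 011 → 0  (bit 3 = 0)
position 0: 010 → 0  (bit 2 = 0)
position 3: 001 → 0  (bit 1 = 0)
position 2: 000 → 0  (bit 0 = 0)
bits b7..b0 = 10000000 = 128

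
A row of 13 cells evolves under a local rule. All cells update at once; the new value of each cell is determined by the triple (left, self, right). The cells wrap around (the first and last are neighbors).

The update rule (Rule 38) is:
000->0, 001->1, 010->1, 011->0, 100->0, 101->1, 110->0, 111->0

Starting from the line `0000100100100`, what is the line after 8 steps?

0010000001001

0001101101100
0010010010000
0110110110000
1001001000000
1011011000001
0100100000010
1101100000110
0010000001001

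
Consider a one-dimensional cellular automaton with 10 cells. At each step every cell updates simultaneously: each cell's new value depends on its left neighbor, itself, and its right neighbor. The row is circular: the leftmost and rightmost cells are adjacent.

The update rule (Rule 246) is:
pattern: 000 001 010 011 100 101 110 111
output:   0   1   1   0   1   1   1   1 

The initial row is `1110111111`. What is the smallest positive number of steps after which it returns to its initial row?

10

1111011111
1111101111
1111110111
1111111011
1111111101
1111111110
0111111111
1011111111
1101111111
1110111111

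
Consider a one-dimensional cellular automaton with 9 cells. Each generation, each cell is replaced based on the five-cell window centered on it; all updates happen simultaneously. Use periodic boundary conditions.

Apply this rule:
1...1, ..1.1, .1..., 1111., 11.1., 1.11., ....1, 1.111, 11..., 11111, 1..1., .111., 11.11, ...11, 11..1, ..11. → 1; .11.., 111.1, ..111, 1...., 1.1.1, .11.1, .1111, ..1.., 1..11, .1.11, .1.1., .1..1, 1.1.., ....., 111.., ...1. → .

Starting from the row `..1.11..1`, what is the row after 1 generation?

.11.1.11.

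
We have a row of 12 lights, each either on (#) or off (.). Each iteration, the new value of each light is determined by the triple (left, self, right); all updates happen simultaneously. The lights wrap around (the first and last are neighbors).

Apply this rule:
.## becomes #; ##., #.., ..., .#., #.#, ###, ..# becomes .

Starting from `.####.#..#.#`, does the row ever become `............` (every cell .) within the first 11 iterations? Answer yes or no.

yes

iteration 1: .#..........
iteration 2: ............
all cells are . at iteration 2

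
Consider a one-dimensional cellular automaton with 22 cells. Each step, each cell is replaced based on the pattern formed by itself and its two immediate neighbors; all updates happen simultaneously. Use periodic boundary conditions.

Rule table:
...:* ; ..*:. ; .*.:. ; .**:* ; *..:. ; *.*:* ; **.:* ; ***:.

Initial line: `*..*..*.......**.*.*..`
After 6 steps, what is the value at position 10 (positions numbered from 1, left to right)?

.

........*****.***.*...
*******.*...***.**..**
......**..*.*.****..*.
*****.**...*.**..*....
*...****.*..***....**.
..*.*..**...*.*.**.***
position 10 holds .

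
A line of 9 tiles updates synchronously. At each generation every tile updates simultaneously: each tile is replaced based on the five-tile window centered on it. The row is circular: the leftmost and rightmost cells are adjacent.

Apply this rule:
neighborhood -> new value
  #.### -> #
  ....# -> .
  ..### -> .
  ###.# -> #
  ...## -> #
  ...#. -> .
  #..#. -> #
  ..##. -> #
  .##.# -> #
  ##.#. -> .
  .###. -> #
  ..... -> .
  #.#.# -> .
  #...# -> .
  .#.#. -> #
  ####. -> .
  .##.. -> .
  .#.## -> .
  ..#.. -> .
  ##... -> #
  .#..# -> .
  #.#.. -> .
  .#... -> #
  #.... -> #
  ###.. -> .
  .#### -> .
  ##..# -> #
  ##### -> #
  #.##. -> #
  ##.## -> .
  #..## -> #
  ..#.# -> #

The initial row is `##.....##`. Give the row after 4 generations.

.##.##.##

generation 1: ..##..#..
generation 2: .##.##.##
generation 3: .##.##.##  (fixed point — unchanged through generation 4)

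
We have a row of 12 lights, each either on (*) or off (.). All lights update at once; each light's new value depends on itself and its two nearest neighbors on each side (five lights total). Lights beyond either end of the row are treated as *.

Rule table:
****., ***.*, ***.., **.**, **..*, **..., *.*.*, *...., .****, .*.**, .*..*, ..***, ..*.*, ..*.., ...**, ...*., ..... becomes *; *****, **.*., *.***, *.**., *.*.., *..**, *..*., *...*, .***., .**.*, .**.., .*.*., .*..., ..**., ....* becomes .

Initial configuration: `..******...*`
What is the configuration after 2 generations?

*.**..***.**
**..*.*.**.*

**..*.*.**.*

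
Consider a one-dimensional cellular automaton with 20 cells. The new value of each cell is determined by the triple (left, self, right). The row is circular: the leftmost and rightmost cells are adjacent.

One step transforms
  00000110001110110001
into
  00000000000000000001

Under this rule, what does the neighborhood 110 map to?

0

At position 6 the neighborhood is 110; the next row has 0 there.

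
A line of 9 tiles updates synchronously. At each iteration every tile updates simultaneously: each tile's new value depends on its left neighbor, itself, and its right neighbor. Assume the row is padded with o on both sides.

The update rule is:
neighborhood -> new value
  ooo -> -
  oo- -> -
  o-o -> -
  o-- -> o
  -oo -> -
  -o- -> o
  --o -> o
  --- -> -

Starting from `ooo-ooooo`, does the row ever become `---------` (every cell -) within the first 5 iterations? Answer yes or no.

iteration 1: ---------
all cells are - at iteration 1

yes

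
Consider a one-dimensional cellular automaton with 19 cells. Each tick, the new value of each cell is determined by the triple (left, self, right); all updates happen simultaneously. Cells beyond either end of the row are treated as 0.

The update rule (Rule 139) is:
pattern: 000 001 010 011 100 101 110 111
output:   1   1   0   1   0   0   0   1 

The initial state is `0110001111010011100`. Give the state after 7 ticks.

1100111110000111001
1001111100111110010
0011111001111100100
1111110011111001001
1111100111110010010
1111001111100100100
1110011111001001001

1110011111001001001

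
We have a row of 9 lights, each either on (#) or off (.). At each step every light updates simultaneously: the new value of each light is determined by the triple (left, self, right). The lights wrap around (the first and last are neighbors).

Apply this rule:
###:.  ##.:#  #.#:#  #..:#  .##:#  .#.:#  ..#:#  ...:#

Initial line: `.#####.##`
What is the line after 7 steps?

##...####

##...####
.#####...
##...####  (repeats step 1; period 2)
step 7: ##...####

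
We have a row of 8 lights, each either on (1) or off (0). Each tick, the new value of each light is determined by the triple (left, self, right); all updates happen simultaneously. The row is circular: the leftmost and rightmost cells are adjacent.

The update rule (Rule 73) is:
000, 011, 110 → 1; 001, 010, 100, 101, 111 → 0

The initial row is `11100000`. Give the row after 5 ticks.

tick 1: 10101110
tick 2: 00001010
tick 3: 11100000  (repeats tick 0; period 3)
tick 5: 00001010

00001010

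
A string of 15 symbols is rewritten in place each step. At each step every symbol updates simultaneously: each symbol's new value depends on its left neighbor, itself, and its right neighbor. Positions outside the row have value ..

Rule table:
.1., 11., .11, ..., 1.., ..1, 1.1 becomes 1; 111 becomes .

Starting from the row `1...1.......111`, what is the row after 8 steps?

1...........111

1111111111111.1
1...........111
1111111111111.1  (repeats step 1; period 2)
step 8: 1...........111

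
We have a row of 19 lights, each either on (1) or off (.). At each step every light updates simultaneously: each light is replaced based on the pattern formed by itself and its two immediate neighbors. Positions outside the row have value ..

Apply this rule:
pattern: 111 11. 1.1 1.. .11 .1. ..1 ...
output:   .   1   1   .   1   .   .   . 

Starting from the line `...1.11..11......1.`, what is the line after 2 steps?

....111..11........
....1.1..11........

....1.1..11........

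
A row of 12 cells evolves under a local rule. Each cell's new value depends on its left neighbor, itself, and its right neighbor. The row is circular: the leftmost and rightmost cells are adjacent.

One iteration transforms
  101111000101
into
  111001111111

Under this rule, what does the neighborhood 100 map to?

1

At position 6 the neighborhood is 100; the next row has 1 there.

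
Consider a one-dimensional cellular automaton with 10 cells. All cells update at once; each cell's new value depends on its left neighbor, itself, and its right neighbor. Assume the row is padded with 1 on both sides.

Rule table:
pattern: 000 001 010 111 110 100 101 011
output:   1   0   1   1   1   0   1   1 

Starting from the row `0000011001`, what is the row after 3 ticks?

1111111001

0111011001
1111111001
1111111001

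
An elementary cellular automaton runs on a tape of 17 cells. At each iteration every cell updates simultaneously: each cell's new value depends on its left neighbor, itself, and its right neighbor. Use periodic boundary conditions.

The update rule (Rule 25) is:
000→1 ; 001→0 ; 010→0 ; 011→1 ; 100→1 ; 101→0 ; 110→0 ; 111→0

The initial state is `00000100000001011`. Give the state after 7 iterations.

00101000011101000

11110011111100010
10001010000011000
01100001111010110
01011101000000101
00010000111110000
11001110100001111
00101000011101000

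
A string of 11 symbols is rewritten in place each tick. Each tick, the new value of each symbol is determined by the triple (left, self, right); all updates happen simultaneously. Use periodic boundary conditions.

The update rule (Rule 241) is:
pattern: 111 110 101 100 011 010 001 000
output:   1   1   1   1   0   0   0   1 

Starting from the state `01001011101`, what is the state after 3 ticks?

10101001011

10100101110
01010010111
10101001011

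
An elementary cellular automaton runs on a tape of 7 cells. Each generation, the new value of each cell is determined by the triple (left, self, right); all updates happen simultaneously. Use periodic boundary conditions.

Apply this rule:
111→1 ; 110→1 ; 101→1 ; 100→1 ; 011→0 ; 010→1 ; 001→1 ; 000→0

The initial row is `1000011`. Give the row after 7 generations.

1111011

1100101
1111110
0111111
1011111
1101111
1110111
1111011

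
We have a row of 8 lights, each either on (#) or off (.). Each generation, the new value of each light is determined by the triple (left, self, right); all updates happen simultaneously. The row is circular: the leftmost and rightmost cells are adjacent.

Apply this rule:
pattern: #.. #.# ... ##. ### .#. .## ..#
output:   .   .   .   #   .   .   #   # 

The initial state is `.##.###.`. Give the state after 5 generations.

generation 1: ###.#.#.
generation 2: #.#.....
generation 3: .......#
generation 4: ......#.
generation 5: .....#..

.....#..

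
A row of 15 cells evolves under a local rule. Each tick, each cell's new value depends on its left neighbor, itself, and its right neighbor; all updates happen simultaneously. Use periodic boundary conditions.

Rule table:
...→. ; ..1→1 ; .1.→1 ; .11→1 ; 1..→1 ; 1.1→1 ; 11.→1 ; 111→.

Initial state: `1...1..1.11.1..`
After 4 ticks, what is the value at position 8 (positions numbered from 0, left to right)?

.

11.111111111111
.111...........
11.11..........
111111........1
position 8 holds .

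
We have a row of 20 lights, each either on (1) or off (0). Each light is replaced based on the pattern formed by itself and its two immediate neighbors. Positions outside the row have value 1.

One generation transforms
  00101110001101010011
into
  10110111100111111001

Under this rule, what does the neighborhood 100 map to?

1

At position 0 the neighborhood is 100; the next row has 1 there.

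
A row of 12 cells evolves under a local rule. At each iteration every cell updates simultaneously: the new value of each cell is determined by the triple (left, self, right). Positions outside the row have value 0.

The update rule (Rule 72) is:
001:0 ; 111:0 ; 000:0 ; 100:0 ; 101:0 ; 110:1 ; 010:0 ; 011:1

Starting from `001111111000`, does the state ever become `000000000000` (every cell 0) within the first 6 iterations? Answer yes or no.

001000001000
000000000000
all cells are 0 at iteration 2

yes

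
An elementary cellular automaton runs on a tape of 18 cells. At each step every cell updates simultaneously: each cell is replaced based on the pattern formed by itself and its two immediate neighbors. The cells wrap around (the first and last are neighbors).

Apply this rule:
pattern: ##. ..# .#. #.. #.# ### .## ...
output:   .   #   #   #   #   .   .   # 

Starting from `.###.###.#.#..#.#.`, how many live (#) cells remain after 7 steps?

#...#...##########
.#######..........
#.......##########
.#######..........  (repeats step 2; period 2)
step 7: #.......##########
count of #: 11

11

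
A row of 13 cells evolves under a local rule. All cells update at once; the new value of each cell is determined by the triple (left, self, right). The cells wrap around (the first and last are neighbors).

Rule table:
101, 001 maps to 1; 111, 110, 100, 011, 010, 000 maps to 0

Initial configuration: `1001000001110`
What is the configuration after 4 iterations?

0000010001001

iteration 1: 0010000010001
iteration 2: 0100000100010
iteration 3: 1000001000100
iteration 4: 0000010001001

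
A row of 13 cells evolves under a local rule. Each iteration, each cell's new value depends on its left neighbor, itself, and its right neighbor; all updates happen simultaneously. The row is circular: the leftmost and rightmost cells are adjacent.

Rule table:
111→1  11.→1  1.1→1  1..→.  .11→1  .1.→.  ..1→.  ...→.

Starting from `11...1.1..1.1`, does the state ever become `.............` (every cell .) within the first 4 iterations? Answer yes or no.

no

11....1....11
11.........11
11.........11  (fixed point — unchanged through iteration 4)
iteration 4 is 11.........11, still not uniform .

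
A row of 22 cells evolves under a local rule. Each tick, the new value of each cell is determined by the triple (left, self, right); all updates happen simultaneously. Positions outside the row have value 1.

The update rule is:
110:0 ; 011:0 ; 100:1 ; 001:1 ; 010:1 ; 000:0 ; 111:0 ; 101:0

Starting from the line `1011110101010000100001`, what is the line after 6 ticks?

1000000100011000001000

0000000101011001110010
1000001101000110001110
0100010001101001010000
0110111010001111011001
0000000011010000000110
1000000100011000001000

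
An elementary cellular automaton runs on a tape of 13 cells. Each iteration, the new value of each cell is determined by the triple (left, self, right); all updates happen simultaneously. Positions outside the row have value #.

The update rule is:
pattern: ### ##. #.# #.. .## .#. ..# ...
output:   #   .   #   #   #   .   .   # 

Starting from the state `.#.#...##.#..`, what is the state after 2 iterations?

iteration 1: #.#.##.#.#.#.
iteration 2: .#.##.#.#.#.#

.#.##.#.#.#.#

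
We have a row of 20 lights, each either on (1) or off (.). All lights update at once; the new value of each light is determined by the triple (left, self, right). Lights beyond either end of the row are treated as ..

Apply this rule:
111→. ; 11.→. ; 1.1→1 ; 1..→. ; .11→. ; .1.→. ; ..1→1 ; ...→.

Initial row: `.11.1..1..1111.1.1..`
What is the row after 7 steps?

step 1: 1..1..1..1....1.1...
step 2: ..1..1..1....1.1....
step 3: .1..1..1....1.1.....
step 4: 1..1..1....1.1......
step 5: ..1..1....1.1.......
step 6: .1..1....1.1........
step 7: 1..1....1.1.........

1..1....1.1.........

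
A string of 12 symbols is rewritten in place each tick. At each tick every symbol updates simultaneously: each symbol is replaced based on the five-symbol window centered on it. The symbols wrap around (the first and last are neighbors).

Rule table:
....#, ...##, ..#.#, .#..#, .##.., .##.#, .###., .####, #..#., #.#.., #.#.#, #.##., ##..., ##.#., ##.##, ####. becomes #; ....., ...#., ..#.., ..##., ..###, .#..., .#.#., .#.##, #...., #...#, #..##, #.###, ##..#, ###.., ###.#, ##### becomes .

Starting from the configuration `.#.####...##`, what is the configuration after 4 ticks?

#.#.###..##.

##..##.#.#.#
#....###.#..
...##.#.####
#.#.###..##.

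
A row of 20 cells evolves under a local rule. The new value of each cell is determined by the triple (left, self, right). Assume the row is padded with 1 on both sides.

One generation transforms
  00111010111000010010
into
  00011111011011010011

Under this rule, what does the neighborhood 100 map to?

0

At position 0 the neighborhood is 100; the next row has 0 there.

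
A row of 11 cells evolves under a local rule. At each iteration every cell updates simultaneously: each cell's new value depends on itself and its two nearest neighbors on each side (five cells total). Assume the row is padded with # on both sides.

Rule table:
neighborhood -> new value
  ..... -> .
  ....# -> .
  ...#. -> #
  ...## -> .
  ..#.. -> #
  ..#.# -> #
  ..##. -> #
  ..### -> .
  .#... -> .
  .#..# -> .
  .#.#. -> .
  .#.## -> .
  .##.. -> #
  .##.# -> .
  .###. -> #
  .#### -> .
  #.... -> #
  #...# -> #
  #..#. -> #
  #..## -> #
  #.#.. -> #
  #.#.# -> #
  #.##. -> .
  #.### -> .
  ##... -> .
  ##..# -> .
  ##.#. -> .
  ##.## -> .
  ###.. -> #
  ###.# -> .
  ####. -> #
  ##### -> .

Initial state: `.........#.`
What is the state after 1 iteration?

.#......##.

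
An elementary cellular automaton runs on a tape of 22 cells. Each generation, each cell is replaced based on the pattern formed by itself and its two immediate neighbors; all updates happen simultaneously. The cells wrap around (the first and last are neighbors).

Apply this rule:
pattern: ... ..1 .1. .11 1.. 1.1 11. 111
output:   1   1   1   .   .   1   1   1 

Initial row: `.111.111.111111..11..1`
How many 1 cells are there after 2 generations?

18

1.111.111.11111.1.1.11
11.111.111.111111111.1
count of 1: 18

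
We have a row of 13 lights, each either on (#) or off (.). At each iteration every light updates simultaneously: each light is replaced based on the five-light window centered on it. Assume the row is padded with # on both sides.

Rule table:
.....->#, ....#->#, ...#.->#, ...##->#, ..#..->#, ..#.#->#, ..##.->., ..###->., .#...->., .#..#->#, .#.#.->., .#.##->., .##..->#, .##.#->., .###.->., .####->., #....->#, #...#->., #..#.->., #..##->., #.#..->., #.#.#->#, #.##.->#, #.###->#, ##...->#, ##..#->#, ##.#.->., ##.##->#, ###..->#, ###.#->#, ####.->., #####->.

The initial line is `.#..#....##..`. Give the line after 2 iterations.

iteration 1: ..#.#.###.##.
iteration 2: #.#.#.#.###.#

#.#.#.#.###.#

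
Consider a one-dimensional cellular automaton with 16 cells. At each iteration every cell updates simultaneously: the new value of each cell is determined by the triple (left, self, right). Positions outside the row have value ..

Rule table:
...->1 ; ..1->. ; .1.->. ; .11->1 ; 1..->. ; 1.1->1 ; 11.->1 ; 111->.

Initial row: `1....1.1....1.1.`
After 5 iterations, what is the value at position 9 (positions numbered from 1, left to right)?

.

iteration 1: ..11..1..11..1..
iteration 2: 1.11.....11....1
iteration 3: .111.111.11.11..
iteration 4: .1.111.1111111.1
iteration 5: ..11.111.....11.
position 9 holds .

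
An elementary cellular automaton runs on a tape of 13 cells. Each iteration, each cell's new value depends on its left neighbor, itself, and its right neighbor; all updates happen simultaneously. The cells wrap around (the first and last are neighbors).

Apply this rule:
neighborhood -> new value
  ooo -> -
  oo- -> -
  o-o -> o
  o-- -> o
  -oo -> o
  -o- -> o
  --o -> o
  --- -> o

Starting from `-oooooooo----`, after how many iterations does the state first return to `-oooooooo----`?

iteration 1: oo-------oooo
iteration 2: --oooooooo---
iteration 3: ooo-------ooo
iteration 4: ---oooooooo--
iteration 5: oooo-------oo
iteration 6: ----oooooooo-
iteration 7: ooooo-------o
iteration 8: -----oooooooo
iteration 9: oooooo-------
iteration 10: o-----ooooooo
iteration 11: -oooooo------
iteration 12: oo-----oooooo
iteration 13: --oooooo-----
iteration 14: ooo-----ooooo
iteration 15: ---oooooo----
iteration 16: oooo-----oooo
iteration 17: ----oooooo---
iteration 18: ooooo-----ooo
iteration 19: -----oooooo--
iteration 20: oooooo-----oo
iteration 21: ------oooooo-
iteration 22: ooooooo-----o
iteration 23: -------oooooo
iteration 24: oooooooo-----
iteration 25: o-------ooooo
iteration 26: -oooooooo----

26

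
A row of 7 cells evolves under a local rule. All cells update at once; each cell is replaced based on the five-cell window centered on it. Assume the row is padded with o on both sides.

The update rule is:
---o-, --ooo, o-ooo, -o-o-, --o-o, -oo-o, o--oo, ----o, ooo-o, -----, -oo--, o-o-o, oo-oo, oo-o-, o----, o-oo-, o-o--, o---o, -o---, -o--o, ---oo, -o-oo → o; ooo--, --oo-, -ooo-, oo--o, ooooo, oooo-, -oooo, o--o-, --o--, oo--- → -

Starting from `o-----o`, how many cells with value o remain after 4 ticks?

3

--ooooo
-oo----
ooo-ooo
--ooo--
count of o: 3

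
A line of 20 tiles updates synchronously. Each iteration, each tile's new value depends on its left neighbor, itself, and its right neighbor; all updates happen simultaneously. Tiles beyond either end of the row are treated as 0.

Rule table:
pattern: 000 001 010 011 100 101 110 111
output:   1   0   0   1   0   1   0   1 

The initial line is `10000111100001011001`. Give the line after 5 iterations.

iteration 1: 00110111001100110000
iteration 2: 10101110001000100111
iteration 3: 01011100100010000110
iteration 4: 00111000001000110100
iteration 5: 10110011100010101001

10110011100010101001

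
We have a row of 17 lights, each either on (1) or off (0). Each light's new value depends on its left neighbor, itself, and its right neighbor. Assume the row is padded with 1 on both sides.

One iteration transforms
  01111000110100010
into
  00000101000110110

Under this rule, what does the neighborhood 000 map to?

0

At position 6 the neighborhood is 000; the next row has 0 there.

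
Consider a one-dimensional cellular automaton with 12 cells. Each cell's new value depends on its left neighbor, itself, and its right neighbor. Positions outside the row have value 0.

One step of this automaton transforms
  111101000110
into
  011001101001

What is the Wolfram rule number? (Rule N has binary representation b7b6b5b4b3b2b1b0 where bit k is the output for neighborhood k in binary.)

150

position 1: 111 → 1  (bit 7 = 1)
position 3: 110 → 0  (bit 6 = 0)
position 4: 101 → 0  (bit 5 = 0)
position 6: 100 → 1  (bit 4 = 1)
position 0: 011 → 0  (bit 3 = 0)
position 5: 010 → 1  (bit 2 = 1)
position 8: 001 → 1  (bit 1 = 1)
position 7: 000 → 0  (bit 0 = 0)
bits b7..b0 = 10010110 = 150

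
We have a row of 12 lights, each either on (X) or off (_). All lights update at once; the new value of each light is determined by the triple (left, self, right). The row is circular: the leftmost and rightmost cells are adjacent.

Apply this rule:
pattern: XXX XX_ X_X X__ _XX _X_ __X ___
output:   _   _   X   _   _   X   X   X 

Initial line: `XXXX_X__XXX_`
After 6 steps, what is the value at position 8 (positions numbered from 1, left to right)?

step 1: ____XX_X___X
step 2: _XXX__XX_XXX
step 3: X____X__X___
step 4: X_XXXX_XX_XX
step 5: _X____X__X__
step 6: XX_XXXX_XX_X
position 8 holds _

_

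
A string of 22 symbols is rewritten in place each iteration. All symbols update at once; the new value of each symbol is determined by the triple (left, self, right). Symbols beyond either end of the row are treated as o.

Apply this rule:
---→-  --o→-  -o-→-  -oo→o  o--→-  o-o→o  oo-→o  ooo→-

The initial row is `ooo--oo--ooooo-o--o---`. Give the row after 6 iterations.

--o--oo--o---oo-------
-----oo------oo-------
-----oo------oo-------  (fixed point — unchanged through iteration 6)

-----oo------oo-------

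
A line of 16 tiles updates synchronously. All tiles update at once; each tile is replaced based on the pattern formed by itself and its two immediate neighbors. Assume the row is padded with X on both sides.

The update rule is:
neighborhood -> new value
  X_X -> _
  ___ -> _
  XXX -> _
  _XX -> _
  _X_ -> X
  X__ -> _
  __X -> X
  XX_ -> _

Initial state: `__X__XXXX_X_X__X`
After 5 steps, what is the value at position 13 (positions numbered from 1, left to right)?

_

_XX_X_____X_X_X_
____X____XX_X_X_
___XX___X___X_X_
__X____XX__XX_X_
_XX___X___X___X_
position 13 holds _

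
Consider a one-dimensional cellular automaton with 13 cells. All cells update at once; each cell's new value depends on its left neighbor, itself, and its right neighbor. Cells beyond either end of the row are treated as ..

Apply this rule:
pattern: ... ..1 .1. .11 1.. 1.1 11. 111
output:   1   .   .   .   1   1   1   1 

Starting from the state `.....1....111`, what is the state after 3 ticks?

..1111..111..

1111..111..11
.1111..111..1
..1111..111..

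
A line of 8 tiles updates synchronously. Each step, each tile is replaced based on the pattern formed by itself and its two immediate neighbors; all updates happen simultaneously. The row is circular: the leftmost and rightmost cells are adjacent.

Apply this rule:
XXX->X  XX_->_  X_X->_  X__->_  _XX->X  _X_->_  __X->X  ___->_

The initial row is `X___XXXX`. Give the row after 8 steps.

X___XXXX

___XXXXX
__XXXXX_
_XXXXX__
XXXXX___
XXXX___X
XXX___XX
XX___XXX
X___XXXX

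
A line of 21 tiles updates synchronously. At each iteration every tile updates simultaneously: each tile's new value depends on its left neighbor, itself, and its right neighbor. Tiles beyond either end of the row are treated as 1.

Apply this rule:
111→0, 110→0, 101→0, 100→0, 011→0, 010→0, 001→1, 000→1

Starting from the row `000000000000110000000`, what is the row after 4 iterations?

000000000000001100000

011111111111000111111
000000000000011000000
011111111111100011111
000000000000001100000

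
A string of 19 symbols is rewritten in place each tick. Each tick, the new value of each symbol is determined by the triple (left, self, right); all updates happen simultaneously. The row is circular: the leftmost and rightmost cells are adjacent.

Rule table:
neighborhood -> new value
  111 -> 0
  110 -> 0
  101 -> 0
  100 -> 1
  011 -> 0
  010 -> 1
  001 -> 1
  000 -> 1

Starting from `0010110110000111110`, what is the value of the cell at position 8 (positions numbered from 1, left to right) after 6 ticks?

1

1110000001111000001
0001111110000111110
1110000001111000001  (repeats tick 1; period 2)
tick 6: 0001111110000111110
position 8 holds 1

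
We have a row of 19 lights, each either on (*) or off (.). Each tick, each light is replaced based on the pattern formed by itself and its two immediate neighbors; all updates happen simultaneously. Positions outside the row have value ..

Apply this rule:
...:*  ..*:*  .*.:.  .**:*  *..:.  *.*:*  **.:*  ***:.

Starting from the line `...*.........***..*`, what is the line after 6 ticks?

***..*********.*.*.
*.*.**.......**.*..
.*.***.*********..*
*.**.***.......*.*.
.*****.*.******.*..
**...**.**....**..*

**...**.**....**..*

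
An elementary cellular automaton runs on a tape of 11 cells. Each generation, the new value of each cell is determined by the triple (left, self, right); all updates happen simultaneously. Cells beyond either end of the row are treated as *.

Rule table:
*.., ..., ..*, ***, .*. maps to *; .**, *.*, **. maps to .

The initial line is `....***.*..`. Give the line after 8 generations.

*..*..**...

generation 1: ****.*..***
generation 2: ***..***.**
generation 3: **.**.*...*
generation 4: *.....****.
generation 5: .*****.**..
generation 6: ..***....**
generation 7: **.*.****.*
generation 8: *..*..**...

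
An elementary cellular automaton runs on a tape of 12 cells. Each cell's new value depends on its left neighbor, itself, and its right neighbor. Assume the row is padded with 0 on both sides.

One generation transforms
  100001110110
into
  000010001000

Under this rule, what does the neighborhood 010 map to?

At position 0 the neighborhood is 010; the next row has 0 there.

0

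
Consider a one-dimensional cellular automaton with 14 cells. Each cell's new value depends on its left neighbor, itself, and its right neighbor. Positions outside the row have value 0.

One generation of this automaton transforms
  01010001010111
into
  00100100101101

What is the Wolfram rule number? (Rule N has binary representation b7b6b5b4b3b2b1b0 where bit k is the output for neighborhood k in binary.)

105

position 12: 111 → 0  (bit 7 = 0)
position 13: 110 → 1  (bit 6 = 1)
position 2: 101 → 1  (bit 5 = 1)
position 4: 100 → 0  (bit 4 = 0)
position 11: 011 → 1  (bit 3 = 1)
position 1: 010 → 0  (bit 2 = 0)
position 0: 001 → 0  (bit 1 = 0)
position 5: 000 → 1  (bit 0 = 1)
bits b7..b0 = 01101001 = 105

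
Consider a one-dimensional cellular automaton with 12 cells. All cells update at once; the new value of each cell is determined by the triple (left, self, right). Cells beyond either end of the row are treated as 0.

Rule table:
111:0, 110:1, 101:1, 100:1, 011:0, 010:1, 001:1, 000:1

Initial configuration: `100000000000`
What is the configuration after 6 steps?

111111111111
000000000001
111111111111  (repeats step 1; period 2)
step 6: 000000000001

000000000001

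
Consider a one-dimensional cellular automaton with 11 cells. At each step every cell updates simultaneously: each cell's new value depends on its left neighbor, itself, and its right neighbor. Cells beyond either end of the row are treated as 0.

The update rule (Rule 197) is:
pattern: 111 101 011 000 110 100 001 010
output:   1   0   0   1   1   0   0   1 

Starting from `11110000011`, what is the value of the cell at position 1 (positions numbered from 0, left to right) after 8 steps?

01110111001
00110011001
10010001001
10010101001
10010101001  (fixed point — unchanged through step 8)
position 1 holds 0

0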